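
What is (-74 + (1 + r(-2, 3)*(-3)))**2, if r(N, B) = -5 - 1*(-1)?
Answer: 3721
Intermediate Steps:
r(N, B) = -4 (r(N, B) = -5 + 1 = -4)
(-74 + (1 + r(-2, 3)*(-3)))**2 = (-74 + (1 - 4*(-3)))**2 = (-74 + (1 + 12))**2 = (-74 + 13)**2 = (-61)**2 = 3721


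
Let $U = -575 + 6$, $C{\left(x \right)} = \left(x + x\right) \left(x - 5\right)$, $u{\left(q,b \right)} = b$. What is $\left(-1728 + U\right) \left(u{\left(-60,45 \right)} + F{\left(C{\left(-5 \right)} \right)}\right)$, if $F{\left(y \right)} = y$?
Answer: $-333065$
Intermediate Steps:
$C{\left(x \right)} = 2 x \left(-5 + x\right)$
$U = -569$
$\left(-1728 + U\right) \left(u{\left(-60,45 \right)} + F{\left(C{\left(-5 \right)} \right)}\right) = \left(-1728 - 569\right) \left(45 + 2 \left(-5\right) \left(-5 - 5\right)\right) = - 2297 \left(45 + 2 \left(-5\right) \left(-10\right)\right) = - 2297 \left(45 + 100\right) = \left(-2297\right) 145 = -333065$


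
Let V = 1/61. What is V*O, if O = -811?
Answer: -811/61 ≈ -13.295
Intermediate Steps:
V = 1/61 ≈ 0.016393
V*O = (1/61)*(-811) = -811/61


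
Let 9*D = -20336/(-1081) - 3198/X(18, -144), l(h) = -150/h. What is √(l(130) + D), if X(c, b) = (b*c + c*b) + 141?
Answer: √3008274711663/1728519 ≈ 1.0034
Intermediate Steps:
X(c, b) = 141 + 2*b*c (X(c, b) = (b*c + b*c) + 141 = 2*b*c + 141 = 141 + 2*b*c)
D = 287294/132963 (D = (-20336/(-1081) - 3198/(141 + 2*(-144)*18))/9 = (-20336*(-1/1081) - 3198/(141 - 5184))/9 = (20336/1081 - 3198/(-5043))/9 = (20336/1081 - 3198*(-1/5043))/9 = (20336/1081 + 26/41)/9 = (⅑)*(861882/44321) = 287294/132963 ≈ 2.1607)
√(l(130) + D) = √(-150/130 + 287294/132963) = √(-150*1/130 + 287294/132963) = √(-15/13 + 287294/132963) = √(1740377/1728519) = √3008274711663/1728519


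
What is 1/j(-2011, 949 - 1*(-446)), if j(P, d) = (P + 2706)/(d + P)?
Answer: -616/695 ≈ -0.88633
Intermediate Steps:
j(P, d) = (2706 + P)/(P + d)
1/j(-2011, 949 - 1*(-446)) = 1/((2706 - 2011)/(-2011 + (949 - 1*(-446)))) = 1/(695/(-2011 + (949 + 446))) = 1/(695/(-2011 + 1395)) = 1/(695/(-616)) = 1/(-1/616*695) = 1/(-695/616) = -616/695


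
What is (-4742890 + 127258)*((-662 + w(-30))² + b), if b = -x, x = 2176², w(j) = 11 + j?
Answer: 19714356632880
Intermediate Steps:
x = 4734976
b = -4734976 (b = -1*4734976 = -4734976)
(-4742890 + 127258)*((-662 + w(-30))² + b) = (-4742890 + 127258)*((-662 + (11 - 30))² - 4734976) = -4615632*((-662 - 19)² - 4734976) = -4615632*((-681)² - 4734976) = -4615632*(463761 - 4734976) = -4615632*(-4271215) = 19714356632880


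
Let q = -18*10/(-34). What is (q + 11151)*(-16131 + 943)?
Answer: -2880510516/17 ≈ -1.6944e+8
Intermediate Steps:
q = 90/17 (q = -180*(-1/34) = 90/17 ≈ 5.2941)
(q + 11151)*(-16131 + 943) = (90/17 + 11151)*(-16131 + 943) = (189657/17)*(-15188) = -2880510516/17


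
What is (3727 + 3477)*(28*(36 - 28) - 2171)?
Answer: -14026188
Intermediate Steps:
(3727 + 3477)*(28*(36 - 28) - 2171) = 7204*(28*8 - 2171) = 7204*(224 - 2171) = 7204*(-1947) = -14026188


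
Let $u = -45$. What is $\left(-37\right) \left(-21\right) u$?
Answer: $-34965$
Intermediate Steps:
$\left(-37\right) \left(-21\right) u = \left(-37\right) \left(-21\right) \left(-45\right) = 777 \left(-45\right) = -34965$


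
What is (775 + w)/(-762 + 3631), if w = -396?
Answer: 379/2869 ≈ 0.13210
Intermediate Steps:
(775 + w)/(-762 + 3631) = (775 - 396)/(-762 + 3631) = 379/2869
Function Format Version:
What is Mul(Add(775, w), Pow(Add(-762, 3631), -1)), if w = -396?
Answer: Rational(379, 2869) ≈ 0.13210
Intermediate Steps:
Mul(Add(775, w), Pow(Add(-762, 3631), -1)) = Mul(Add(775, -396), Pow(Add(-762, 3631), -1)) = Mul(379, Pow(2869, -1)) = Mul(379, Rational(1, 2869)) = Rational(379, 2869)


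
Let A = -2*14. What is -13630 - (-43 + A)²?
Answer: -18671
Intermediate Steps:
A = -28
-13630 - (-43 + A)² = -13630 - (-43 - 28)² = -13630 - 1*(-71)² = -13630 - 1*5041 = -13630 - 5041 = -18671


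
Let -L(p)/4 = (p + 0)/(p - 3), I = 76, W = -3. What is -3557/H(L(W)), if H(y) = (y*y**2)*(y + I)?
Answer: 3557/592 ≈ 6.0084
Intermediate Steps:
L(p) = -4*p/(-3 + p) (L(p) = -4*(p + 0)/(p - 3) = -4*p/(-3 + p))
H(y) = y**3*(76 + y) (H(y) = (y*y**2)*(y + 76) = y**3*(76 + y))
-3557/H(L(W)) = -3557*(-3 - 3)**3/(1728*(76 - 4*(-3)/(-3 - 3))) = -3557*(-1/(8*(76 - 4*(-3)/(-6)))) = -3557*(-1/(8*(76 - 4*(-3)*(-1/6)))) = -3557*(-1/(8*(76 - 2))) = -3557/((-8*74)) = -3557/(-592) = -3557*(-1/592) = 3557/592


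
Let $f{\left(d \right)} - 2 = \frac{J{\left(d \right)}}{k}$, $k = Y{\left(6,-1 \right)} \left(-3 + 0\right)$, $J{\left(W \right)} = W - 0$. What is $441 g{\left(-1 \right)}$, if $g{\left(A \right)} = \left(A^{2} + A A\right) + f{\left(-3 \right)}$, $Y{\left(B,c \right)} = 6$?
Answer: $\frac{3675}{2} \approx 1837.5$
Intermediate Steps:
$J{\left(W \right)} = W$ ($J{\left(W \right)} = W + 0 = W$)
$k = -18$ ($k = 6 \left(-3 + 0\right) = 6 \left(-3\right) = -18$)
$f{\left(d \right)} = 2 - \frac{d}{18}$ ($f{\left(d \right)} = 2 + \frac{d}{-18} = 2 + d \left(- \frac{1}{18}\right) = 2 - \frac{d}{18}$)
$g{\left(A \right)} = \frac{13}{6} + 2 A^{2}$ ($g{\left(A \right)} = \left(A^{2} + A A\right) + \left(2 - - \frac{1}{6}\right) = \left(A^{2} + A^{2}\right) + \left(2 + \frac{1}{6}\right) = 2 A^{2} + \frac{13}{6} = \frac{13}{6} + 2 A^{2}$)
$441 g{\left(-1 \right)} = 441 \left(\frac{13}{6} + 2 \left(-1\right)^{2}\right) = 441 \left(\frac{13}{6} + 2 \cdot 1\right) = 441 \left(\frac{13}{6} + 2\right) = 441 \cdot \frac{25}{6} = \frac{3675}{2}$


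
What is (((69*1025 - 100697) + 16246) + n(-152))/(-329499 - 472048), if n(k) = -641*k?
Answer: -83706/801547 ≈ -0.10443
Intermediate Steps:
(((69*1025 - 100697) + 16246) + n(-152))/(-329499 - 472048) = (((69*1025 - 100697) + 16246) - 641*(-152))/(-329499 - 472048) = (((70725 - 100697) + 16246) + 97432)/(-801547) = ((-29972 + 16246) + 97432)*(-1/801547) = (-13726 + 97432)*(-1/801547) = 83706*(-1/801547) = -83706/801547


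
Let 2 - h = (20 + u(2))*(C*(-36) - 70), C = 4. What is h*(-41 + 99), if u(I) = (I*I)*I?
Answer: 347652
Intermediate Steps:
u(I) = I³ (u(I) = I²*I = I³)
h = 5994 (h = 2 - (20 + 2³)*(4*(-36) - 70) = 2 - (20 + 8)*(-144 - 70) = 2 - 28*(-214) = 2 - 1*(-5992) = 2 + 5992 = 5994)
h*(-41 + 99) = 5994*(-41 + 99) = 5994*58 = 347652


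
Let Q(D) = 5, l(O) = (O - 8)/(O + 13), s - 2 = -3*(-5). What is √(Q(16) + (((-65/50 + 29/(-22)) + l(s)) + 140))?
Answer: √69058/22 ≈ 11.945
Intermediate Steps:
s = 17 (s = 2 - 3*(-5) = 2 + 15 = 17)
l(O) = (-8 + O)/(13 + O)
√(Q(16) + (((-65/50 + 29/(-22)) + l(s)) + 140)) = √(5 + (((-65/50 + 29/(-22)) + (-8 + 17)/(13 + 17)) + 140)) = √(5 + (((-65*1/50 + 29*(-1/22)) + 9/30) + 140)) = √(5 + (((-13/10 - 29/22) + (1/30)*9) + 140)) = √(5 + ((-144/55 + 3/10) + 140)) = √(5 + (-51/22 + 140)) = √(5 + 3029/22) = √(3139/22) = √69058/22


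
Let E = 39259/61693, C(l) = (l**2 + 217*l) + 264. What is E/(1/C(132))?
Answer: 1818947988/61693 ≈ 29484.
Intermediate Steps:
C(l) = 264 + l**2 + 217*l
E = 39259/61693 (E = 39259*(1/61693) = 39259/61693 ≈ 0.63636)
E/(1/C(132)) = 39259/(61693*(1/(264 + 132**2 + 217*132))) = 39259/(61693*(1/(264 + 17424 + 28644))) = 39259/(61693*(1/46332)) = (39259/61693)*46332 = 1818947988/61693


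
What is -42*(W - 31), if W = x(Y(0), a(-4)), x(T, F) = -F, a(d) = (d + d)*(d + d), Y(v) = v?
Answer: 3990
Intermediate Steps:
a(d) = 4*d² (a(d) = (2*d)*(2*d) = 4*d²)
W = -64 (W = -4*(-4)² = -4*16 = -1*64 = -64)
-42*(W - 31) = -42*(-64 - 31) = -42*(-95) = 3990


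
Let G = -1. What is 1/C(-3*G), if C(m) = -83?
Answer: -1/83 ≈ -0.012048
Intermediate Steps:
1/C(-3*G) = 1/(-83) = -1/83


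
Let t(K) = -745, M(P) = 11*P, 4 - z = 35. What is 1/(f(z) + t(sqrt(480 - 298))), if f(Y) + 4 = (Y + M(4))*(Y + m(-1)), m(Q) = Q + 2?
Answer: -1/1139 ≈ -0.00087796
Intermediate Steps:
m(Q) = 2 + Q
z = -31 (z = 4 - 1*35 = 4 - 35 = -31)
f(Y) = -4 + (1 + Y)*(44 + Y) (f(Y) = -4 + (Y + 11*4)*(Y + (2 - 1)) = -4 + (Y + 44)*(Y + 1) = -4 + (44 + Y)*(1 + Y) = -4 + (1 + Y)*(44 + Y))
1/(f(z) + t(sqrt(480 - 298))) = 1/((40 + (-31)**2 + 45*(-31)) - 745) = 1/((40 + 961 - 1395) - 745) = 1/(-394 - 745) = 1/(-1139) = -1/1139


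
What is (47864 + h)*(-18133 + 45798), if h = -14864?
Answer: 912945000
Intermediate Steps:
(47864 + h)*(-18133 + 45798) = (47864 - 14864)*(-18133 + 45798) = 33000*27665 = 912945000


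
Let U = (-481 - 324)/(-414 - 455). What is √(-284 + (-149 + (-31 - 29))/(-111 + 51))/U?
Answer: 869*I*√252465/24150 ≈ 18.08*I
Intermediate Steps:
U = 805/869 (U = -805/(-869) = -805*(-1/869) = 805/869 ≈ 0.92635)
√(-284 + (-149 + (-31 - 29))/(-111 + 51))/U = √(-284 + (-149 + (-31 - 29))/(-111 + 51))/(805/869) = √(-284 + (-149 - 60)/(-60))*(869/805) = √(-284 - 209*(-1/60))*(869/805) = √(-284 + 209/60)*(869/805) = √(-16831/60)*(869/805) = (I*√252465/30)*(869/805) = 869*I*√252465/24150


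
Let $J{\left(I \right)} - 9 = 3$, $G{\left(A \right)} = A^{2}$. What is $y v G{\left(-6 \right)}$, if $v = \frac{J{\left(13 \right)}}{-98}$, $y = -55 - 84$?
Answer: $\frac{30024}{49} \approx 612.73$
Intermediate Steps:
$J{\left(I \right)} = 12$ ($J{\left(I \right)} = 9 + 3 = 12$)
$y = -139$
$v = - \frac{6}{49}$ ($v = \frac{12}{-98} = 12 \left(- \frac{1}{98}\right) = - \frac{6}{49} \approx -0.12245$)
$y v G{\left(-6 \right)} = \left(-139\right) \left(- \frac{6}{49}\right) \left(-6\right)^{2} = \frac{834}{49} \cdot 36 = \frac{30024}{49}$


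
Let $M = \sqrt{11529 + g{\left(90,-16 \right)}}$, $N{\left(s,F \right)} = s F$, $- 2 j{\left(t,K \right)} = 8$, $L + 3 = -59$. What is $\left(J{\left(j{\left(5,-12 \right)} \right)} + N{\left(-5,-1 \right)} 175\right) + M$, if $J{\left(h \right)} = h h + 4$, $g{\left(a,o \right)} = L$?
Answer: $895 + \sqrt{11467} \approx 1002.1$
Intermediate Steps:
$L = -62$ ($L = -3 - 59 = -62$)
$j{\left(t,K \right)} = -4$ ($j{\left(t,K \right)} = \left(- \frac{1}{2}\right) 8 = -4$)
$N{\left(s,F \right)} = F s$
$g{\left(a,o \right)} = -62$
$J{\left(h \right)} = 4 + h^{2}$ ($J{\left(h \right)} = h^{2} + 4 = 4 + h^{2}$)
$M = \sqrt{11467}$ ($M = \sqrt{11529 - 62} = \sqrt{11467} \approx 107.08$)
$\left(J{\left(j{\left(5,-12 \right)} \right)} + N{\left(-5,-1 \right)} 175\right) + M = \left(\left(4 + \left(-4\right)^{2}\right) + \left(-1\right) \left(-5\right) 175\right) + \sqrt{11467} = \left(\left(4 + 16\right) + 5 \cdot 175\right) + \sqrt{11467} = \left(20 + 875\right) + \sqrt{11467} = 895 + \sqrt{11467}$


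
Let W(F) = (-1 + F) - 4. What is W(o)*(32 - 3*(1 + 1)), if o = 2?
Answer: -78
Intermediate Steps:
W(F) = -5 + F
W(o)*(32 - 3*(1 + 1)) = (-5 + 2)*(32 - 3*(1 + 1)) = -3*(32 - 3*2) = -3*(32 - 6) = -3*26 = -78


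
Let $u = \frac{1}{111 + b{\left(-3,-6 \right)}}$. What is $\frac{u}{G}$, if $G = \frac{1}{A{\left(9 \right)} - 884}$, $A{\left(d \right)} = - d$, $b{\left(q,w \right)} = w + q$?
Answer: $- \frac{893}{102} \approx -8.7549$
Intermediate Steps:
$b{\left(q,w \right)} = q + w$
$G = - \frac{1}{893}$ ($G = \frac{1}{\left(-1\right) 9 - 884} = \frac{1}{-9 - 884} = \frac{1}{-893} = - \frac{1}{893} \approx -0.0011198$)
$u = \frac{1}{102}$ ($u = \frac{1}{111 - 9} = \frac{1}{102} \approx 0.0098039$)
$\frac{u}{G} = \frac{1}{- \frac{1}{893}} \cdot \frac{1}{102} = \left(-893\right) \frac{1}{102} = - \frac{893}{102}$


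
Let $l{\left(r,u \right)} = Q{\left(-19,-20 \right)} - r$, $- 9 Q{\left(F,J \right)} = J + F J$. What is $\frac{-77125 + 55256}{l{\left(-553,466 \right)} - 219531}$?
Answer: $\frac{21869}{219018} \approx 0.09985$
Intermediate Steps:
$Q{\left(F,J \right)} = - \frac{J}{9} - \frac{F J}{9}$ ($Q{\left(F,J \right)} = - \frac{J + F J}{9} = - \frac{J}{9} - \frac{F J}{9}$)
$l{\left(r,u \right)} = -40 - r$ ($l{\left(r,u \right)} = \left(- \frac{1}{9}\right) \left(-20\right) \left(1 - 19\right) - r = \left(- \frac{1}{9}\right) \left(-20\right) \left(-18\right) - r = -40 - r$)
$\frac{-77125 + 55256}{l{\left(-553,466 \right)} - 219531} = \frac{-77125 + 55256}{\left(-40 - -553\right) - 219531} = - \frac{21869}{\left(-40 + 553\right) - 219531} = - \frac{21869}{513 - 219531} = - \frac{21869}{-219018} = \left(-21869\right) \left(- \frac{1}{219018}\right) = \frac{21869}{219018}$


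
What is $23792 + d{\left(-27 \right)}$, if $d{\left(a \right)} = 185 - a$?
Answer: $24004$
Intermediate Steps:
$23792 + d{\left(-27 \right)} = 23792 + \left(185 - -27\right) = 23792 + \left(185 + 27\right) = 23792 + 212 = 24004$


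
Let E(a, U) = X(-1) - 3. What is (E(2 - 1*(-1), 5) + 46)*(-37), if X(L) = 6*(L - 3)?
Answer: -703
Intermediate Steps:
X(L) = -18 + 6*L (X(L) = 6*(-3 + L) = -18 + 6*L)
E(a, U) = -27 (E(a, U) = (-18 + 6*(-1)) - 3 = (-18 - 6) - 3 = -24 - 3 = -27)
(E(2 - 1*(-1), 5) + 46)*(-37) = (-27 + 46)*(-37) = 19*(-37) = -703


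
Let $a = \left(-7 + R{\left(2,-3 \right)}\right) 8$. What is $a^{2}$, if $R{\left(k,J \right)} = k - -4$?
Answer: $64$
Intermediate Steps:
$R{\left(k,J \right)} = 4 + k$ ($R{\left(k,J \right)} = k + 4 = 4 + k$)
$a = -8$ ($a = \left(-7 + \left(4 + 2\right)\right) 8 = \left(-7 + 6\right) 8 = \left(-1\right) 8 = -8$)
$a^{2} = \left(-8\right)^{2} = 64$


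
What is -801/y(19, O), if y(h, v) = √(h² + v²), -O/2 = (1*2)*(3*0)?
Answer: -801/19 ≈ -42.158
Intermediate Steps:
O = 0 (O = -2*1*2*3*0 = -4*0 = -2*0 = 0)
-801/y(19, O) = -801/√(19² + 0²) = -801/√(361 + 0) = -801/(√361) = -801/19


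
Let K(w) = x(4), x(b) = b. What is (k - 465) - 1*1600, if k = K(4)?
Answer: -2061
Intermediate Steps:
K(w) = 4
k = 4
(k - 465) - 1*1600 = (4 - 465) - 1*1600 = -461 - 1600 = -2061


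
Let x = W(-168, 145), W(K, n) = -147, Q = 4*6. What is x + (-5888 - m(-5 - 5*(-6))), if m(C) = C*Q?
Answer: -6635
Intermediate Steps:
Q = 24
m(C) = 24*C (m(C) = C*24 = 24*C)
x = -147
x + (-5888 - m(-5 - 5*(-6))) = -147 + (-5888 - 24*(-5 - 5*(-6))) = -147 + (-5888 - 24*(-5 + 30)) = -147 + (-5888 - 24*25) = -147 + (-5888 - 1*600) = -147 + (-5888 - 600) = -147 - 6488 = -6635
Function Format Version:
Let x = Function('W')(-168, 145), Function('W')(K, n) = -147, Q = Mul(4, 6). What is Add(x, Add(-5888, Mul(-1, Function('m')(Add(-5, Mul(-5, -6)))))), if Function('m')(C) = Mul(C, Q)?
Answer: -6635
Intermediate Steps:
Q = 24
Function('m')(C) = Mul(24, C) (Function('m')(C) = Mul(C, 24) = Mul(24, C))
x = -147
Add(x, Add(-5888, Mul(-1, Function('m')(Add(-5, Mul(-5, -6)))))) = Add(-147, Add(-5888, Mul(-1, Mul(24, Add(-5, Mul(-5, -6)))))) = Add(-147, Add(-5888, Mul(-1, Mul(24, Add(-5, 30))))) = Add(-147, Add(-5888, Mul(-1, Mul(24, 25)))) = Add(-147, Add(-5888, Mul(-1, 600))) = Add(-147, Add(-5888, -600)) = Add(-147, -6488) = -6635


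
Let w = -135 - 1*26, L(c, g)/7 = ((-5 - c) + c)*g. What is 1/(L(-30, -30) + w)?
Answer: 1/889 ≈ 0.0011249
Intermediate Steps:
L(c, g) = -35*g (L(c, g) = 7*(((-5 - c) + c)*g) = 7*(-5*g) = -35*g)
w = -161 (w = -135 - 26 = -161)
1/(L(-30, -30) + w) = 1/(-35*(-30) - 161) = 1/(1050 - 161) = 1/889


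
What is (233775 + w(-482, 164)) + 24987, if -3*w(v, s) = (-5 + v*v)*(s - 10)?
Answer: -35000840/3 ≈ -1.1667e+7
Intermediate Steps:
w(v, s) = -(-10 + s)*(-5 + v**2)/3 (w(v, s) = -(-5 + v*v)*(s - 10)/3 = -(-5 + v**2)*(-10 + s)/3 = -(-10 + s)*(-5 + v**2)/3)
(233775 + w(-482, 164)) + 24987 = (233775 + (-50/3 + (5/3)*164 + (10/3)*(-482)**2 - 1/3*164*(-482)**2)) + 24987 = (233775 + (-50/3 + 820/3 + (10/3)*232324 - 1/3*164*232324)) + 24987 = (233775 + (-50/3 + 820/3 + 2323240/3 - 38101136/3)) + 24987 = (233775 - 35777126/3) + 24987 = -35075801/3 + 24987 = -35000840/3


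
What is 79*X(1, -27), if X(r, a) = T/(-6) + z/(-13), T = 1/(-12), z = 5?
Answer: -27413/936 ≈ -29.287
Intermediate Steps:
T = -1/12 ≈ -0.083333
X(r, a) = -347/936 (X(r, a) = -1/12/(-6) + 5/(-13) = -1/12*(-1/6) + 5*(-1/13) = 1/72 - 5/13 = -347/936)
79*X(1, -27) = 79*(-347/936) = -27413/936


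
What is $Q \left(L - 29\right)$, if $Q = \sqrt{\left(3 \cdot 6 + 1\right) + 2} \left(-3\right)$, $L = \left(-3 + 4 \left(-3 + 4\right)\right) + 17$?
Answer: $33 \sqrt{21} \approx 151.23$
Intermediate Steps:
$L = 18$ ($L = \left(-3 + 4 \cdot 1\right) + 17 = \left(-3 + 4\right) + 17 = 1 + 17 = 18$)
$Q = - 3 \sqrt{21}$ ($Q = \sqrt{\left(18 + 1\right) + 2} \left(-3\right) = \sqrt{19 + 2} \left(-3\right) = \sqrt{21} \left(-3\right) = - 3 \sqrt{21} \approx -13.748$)
$Q \left(L - 29\right) = - 3 \sqrt{21} \left(18 - 29\right) = - 3 \sqrt{21} \left(-11\right) = 33 \sqrt{21}$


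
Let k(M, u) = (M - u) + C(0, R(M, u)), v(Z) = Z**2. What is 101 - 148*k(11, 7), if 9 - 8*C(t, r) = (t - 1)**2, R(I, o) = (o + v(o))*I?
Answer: -639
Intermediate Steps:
R(I, o) = I*(o + o**2) (R(I, o) = (o + o**2)*I = I*(o + o**2))
C(t, r) = 9/8 - (-1 + t)**2/8 (C(t, r) = 9/8 - (t - 1)**2/8 = 9/8 - (-1 + t)**2/8)
k(M, u) = 1 + M - u (k(M, u) = (M - u) + (9/8 - (-1 + 0)**2/8) = (M - u) + (9/8 - 1/8*(-1)**2) = (M - u) + (9/8 - 1/8*1) = (M - u) + (9/8 - 1/8) = (M - u) + 1 = 1 + M - u)
101 - 148*k(11, 7) = 101 - 148*(1 + 11 - 1*7) = 101 - 148*(1 + 11 - 7) = 101 - 148*5 = 101 - 740 = -639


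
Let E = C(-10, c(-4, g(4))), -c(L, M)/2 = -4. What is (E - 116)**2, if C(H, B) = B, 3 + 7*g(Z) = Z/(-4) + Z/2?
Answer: 11664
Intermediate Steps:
g(Z) = -3/7 + Z/28 (g(Z) = -3/7 + (Z/(-4) + Z/2)/7 = -3/7 + (Z*(-1/4) + Z*(1/2))/7 = -3/7 + (-Z/4 + Z/2)/7 = -3/7 + (Z/4)/7 = -3/7 + Z/28)
c(L, M) = 8 (c(L, M) = -2*(-4) = 8)
E = 8
(E - 116)**2 = (8 - 116)**2 = (-108)**2 = 11664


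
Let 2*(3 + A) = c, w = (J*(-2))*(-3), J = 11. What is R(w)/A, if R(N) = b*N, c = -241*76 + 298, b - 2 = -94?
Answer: 506/751 ≈ 0.67377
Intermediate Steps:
b = -92 (b = 2 - 94 = -92)
c = -18018 (c = -18316 + 298 = -18018)
w = 66 (w = (11*(-2))*(-3) = -22*(-3) = 66)
A = -9012 (A = -3 + (1/2)*(-18018) = -3 - 9009 = -9012)
R(N) = -92*N
R(w)/A = -92*66/(-9012) = -6072*(-1/9012) = 506/751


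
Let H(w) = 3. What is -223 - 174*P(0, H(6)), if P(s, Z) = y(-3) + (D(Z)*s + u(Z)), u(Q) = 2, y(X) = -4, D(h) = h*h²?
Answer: 125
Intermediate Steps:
D(h) = h³
P(s, Z) = -2 + s*Z³ (P(s, Z) = -4 + (Z³*s + 2) = -4 + (s*Z³ + 2) = -4 + (2 + s*Z³) = -2 + s*Z³)
-223 - 174*P(0, H(6)) = -223 - 174*(-2 + 0*3³) = -223 - 174*(-2 + 0*27) = -223 - 174*(-2 + 0) = -223 - 174*(-2) = -223 + 348 = 125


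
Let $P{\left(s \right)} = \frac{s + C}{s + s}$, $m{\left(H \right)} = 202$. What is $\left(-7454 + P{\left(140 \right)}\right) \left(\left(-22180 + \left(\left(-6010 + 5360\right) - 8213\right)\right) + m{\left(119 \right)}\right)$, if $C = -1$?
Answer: $\frac{64364581021}{280} \approx 2.2987 \cdot 10^{8}$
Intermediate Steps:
$P{\left(s \right)} = \frac{-1 + s}{2 s}$ ($P{\left(s \right)} = \frac{s - 1}{s + s} = \frac{-1 + s}{2 s}$)
$\left(-7454 + P{\left(140 \right)}\right) \left(\left(-22180 + \left(\left(-6010 + 5360\right) - 8213\right)\right) + m{\left(119 \right)}\right) = \left(-7454 + \frac{-1 + 140}{2 \cdot 140}\right) \left(\left(-22180 + \left(\left(-6010 + 5360\right) - 8213\right)\right) + 202\right) = \left(-7454 + \frac{1}{2} \cdot \frac{1}{140} \cdot 139\right) \left(\left(-22180 - 8863\right) + 202\right) = \left(-7454 + \frac{139}{280}\right) \left(\left(-22180 - 8863\right) + 202\right) = - \frac{2086981 \left(-31043 + 202\right)}{280} = \left(- \frac{2086981}{280}\right) \left(-30841\right) = \frac{64364581021}{280}$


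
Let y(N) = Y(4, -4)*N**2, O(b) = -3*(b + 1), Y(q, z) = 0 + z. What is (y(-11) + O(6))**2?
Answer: 255025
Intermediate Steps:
Y(q, z) = z
O(b) = -3 - 3*b (O(b) = -3*(1 + b) = -3 - 3*b)
y(N) = -4*N**2
(y(-11) + O(6))**2 = (-4*(-11)**2 + (-3 - 3*6))**2 = (-4*121 + (-3 - 18))**2 = (-484 - 21)**2 = (-505)**2 = 255025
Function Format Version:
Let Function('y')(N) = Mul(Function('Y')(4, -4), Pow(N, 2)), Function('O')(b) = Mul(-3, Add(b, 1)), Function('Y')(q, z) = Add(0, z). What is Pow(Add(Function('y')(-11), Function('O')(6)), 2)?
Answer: 255025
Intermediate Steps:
Function('Y')(q, z) = z
Function('O')(b) = Add(-3, Mul(-3, b)) (Function('O')(b) = Mul(-3, Add(1, b)) = Add(-3, Mul(-3, b)))
Function('y')(N) = Mul(-4, Pow(N, 2))
Pow(Add(Function('y')(-11), Function('O')(6)), 2) = Pow(Add(Mul(-4, Pow(-11, 2)), Add(-3, Mul(-3, 6))), 2) = Pow(Add(Mul(-4, 121), Add(-3, -18)), 2) = Pow(Add(-484, -21), 2) = Pow(-505, 2) = 255025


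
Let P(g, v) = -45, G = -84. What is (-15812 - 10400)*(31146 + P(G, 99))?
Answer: -815219412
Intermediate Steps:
(-15812 - 10400)*(31146 + P(G, 99)) = (-15812 - 10400)*(31146 - 45) = -26212*31101 = -815219412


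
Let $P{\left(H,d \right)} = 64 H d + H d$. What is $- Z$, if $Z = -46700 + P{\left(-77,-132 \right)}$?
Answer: $-613960$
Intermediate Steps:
$P{\left(H,d \right)} = 65 H d$ ($P{\left(H,d \right)} = 64 H d + H d = 65 H d$)
$Z = 613960$ ($Z = -46700 + 65 \left(-77\right) \left(-132\right) = -46700 + 660660 = 613960$)
$- Z = \left(-1\right) 613960 = -613960$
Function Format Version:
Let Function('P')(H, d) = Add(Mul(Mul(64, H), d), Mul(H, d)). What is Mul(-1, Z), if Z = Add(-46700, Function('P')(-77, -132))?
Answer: -613960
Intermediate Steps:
Function('P')(H, d) = Mul(65, H, d) (Function('P')(H, d) = Add(Mul(64, H, d), Mul(H, d)) = Mul(65, H, d))
Z = 613960 (Z = Add(-46700, Mul(65, -77, -132)) = Add(-46700, 660660) = 613960)
Mul(-1, Z) = Mul(-1, 613960) = -613960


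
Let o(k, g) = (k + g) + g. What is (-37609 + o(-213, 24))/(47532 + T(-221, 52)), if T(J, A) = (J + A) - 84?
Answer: -37774/47279 ≈ -0.79896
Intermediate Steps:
o(k, g) = k + 2*g (o(k, g) = (g + k) + g = k + 2*g)
T(J, A) = -84 + A + J (T(J, A) = (A + J) - 84 = -84 + A + J)
(-37609 + o(-213, 24))/(47532 + T(-221, 52)) = (-37609 + (-213 + 2*24))/(47532 + (-84 + 52 - 221)) = (-37609 + (-213 + 48))/(47532 - 253) = (-37609 - 165)/47279 = -37774*1/47279 = -37774/47279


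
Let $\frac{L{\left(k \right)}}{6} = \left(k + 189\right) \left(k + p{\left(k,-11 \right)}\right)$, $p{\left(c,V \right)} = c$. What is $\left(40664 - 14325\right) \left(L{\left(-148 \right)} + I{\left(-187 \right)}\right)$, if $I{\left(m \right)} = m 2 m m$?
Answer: $-346390036258$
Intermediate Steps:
$L{\left(k \right)} = 12 k \left(189 + k\right)$ ($L{\left(k \right)} = 6 \left(k + 189\right) \left(k + k\right) = 6 \left(189 + k\right) 2 k = 6 \cdot 2 k \left(189 + k\right) = 12 k \left(189 + k\right)$)
$I{\left(m \right)} = 2 m^{3}$ ($I{\left(m \right)} = 2 m m^{2} = 2 m^{3}$)
$\left(40664 - 14325\right) \left(L{\left(-148 \right)} + I{\left(-187 \right)}\right) = \left(40664 - 14325\right) \left(12 \left(-148\right) \left(189 - 148\right) + 2 \left(-187\right)^{3}\right) = 26339 \left(12 \left(-148\right) 41 + 2 \left(-6539203\right)\right) = 26339 \left(-72816 - 13078406\right) = 26339 \left(-13151222\right) = -346390036258$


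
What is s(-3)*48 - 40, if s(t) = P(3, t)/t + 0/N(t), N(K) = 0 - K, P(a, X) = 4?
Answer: -104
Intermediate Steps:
N(K) = -K
s(t) = 4/t (s(t) = 4/t + 0/((-t)) = 4/t + 0*(-1/t) = 4/t + 0 = 4/t)
s(-3)*48 - 40 = (4/(-3))*48 - 40 = (4*(-⅓))*48 - 40 = -4/3*48 - 40 = -64 - 40 = -104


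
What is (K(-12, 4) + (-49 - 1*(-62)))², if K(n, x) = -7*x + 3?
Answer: 144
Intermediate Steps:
K(n, x) = 3 - 7*x
(K(-12, 4) + (-49 - 1*(-62)))² = ((3 - 7*4) + (-49 - 1*(-62)))² = ((3 - 28) + (-49 + 62))² = (-25 + 13)² = (-12)² = 144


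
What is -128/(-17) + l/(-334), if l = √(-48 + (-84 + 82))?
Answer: 128/17 - 5*I*√2/334 ≈ 7.5294 - 0.021171*I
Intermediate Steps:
l = 5*I*√2 (l = √(-48 - 2) = √(-50) = 5*I*√2 ≈ 7.0711*I)
-128/(-17) + l/(-334) = -128/(-17) + (5*I*√2)/(-334) = -128*(-1/17) + (5*I*√2)*(-1/334) = 128/17 - 5*I*√2/334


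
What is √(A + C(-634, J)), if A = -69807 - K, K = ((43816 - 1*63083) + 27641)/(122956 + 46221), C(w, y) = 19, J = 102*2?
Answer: 35*I*√1630525557522/169177 ≈ 264.17*I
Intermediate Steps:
J = 204
K = 8374/169177 (K = ((43816 - 63083) + 27641)/169177 = (-19267 + 27641)*(1/169177) = 8374*(1/169177) = 8374/169177 ≈ 0.049498)
A = -11809747213/169177 (A = -69807 - 1*8374/169177 = -69807 - 8374/169177 = -11809747213/169177 ≈ -69807.)
√(A + C(-634, J)) = √(-11809747213/169177 + 19) = √(-11806532850/169177) = 35*I*√1630525557522/169177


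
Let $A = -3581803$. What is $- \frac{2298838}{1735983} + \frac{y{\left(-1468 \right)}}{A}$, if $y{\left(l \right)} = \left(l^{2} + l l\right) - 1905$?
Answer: $- \frac{15712847854483}{6217949117349} \approx -2.527$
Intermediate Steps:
$y{\left(l \right)} = -1905 + 2 l^{2}$ ($y{\left(l \right)} = \left(l^{2} + l^{2}\right) - 1905 = 2 l^{2} - 1905 = -1905 + 2 l^{2}$)
$- \frac{2298838}{1735983} + \frac{y{\left(-1468 \right)}}{A} = - \frac{2298838}{1735983} + \frac{-1905 + 2 \left(-1468\right)^{2}}{-3581803} = \left(-2298838\right) \frac{1}{1735983} + \left(-1905 + 2 \cdot 2155024\right) \left(- \frac{1}{3581803}\right) = - \frac{2298838}{1735983} + \left(-1905 + 4310048\right) \left(- \frac{1}{3581803}\right) = - \frac{2298838}{1735983} + 4308143 \left(- \frac{1}{3581803}\right) = - \frac{2298838}{1735983} - \frac{4308143}{3581803} = - \frac{15712847854483}{6217949117349}$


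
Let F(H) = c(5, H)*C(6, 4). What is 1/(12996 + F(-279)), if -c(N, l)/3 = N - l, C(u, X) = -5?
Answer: 1/17256 ≈ 5.7951e-5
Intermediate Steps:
c(N, l) = -3*N + 3*l (c(N, l) = -3*(N - l) = -3*N + 3*l)
F(H) = 75 - 15*H (F(H) = (-3*5 + 3*H)*(-5) = (-15 + 3*H)*(-5) = 75 - 15*H)
1/(12996 + F(-279)) = 1/(12996 + (75 - 15*(-279))) = 1/(12996 + (75 + 4185)) = 1/(12996 + 4260) = 1/17256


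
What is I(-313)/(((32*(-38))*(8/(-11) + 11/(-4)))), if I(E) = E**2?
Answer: 1077659/46512 ≈ 23.169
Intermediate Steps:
I(-313)/(((32*(-38))*(8/(-11) + 11/(-4)))) = (-313)**2/(((32*(-38))*(8/(-11) + 11/(-4)))) = 97969/((-1216*(8*(-1/11) + 11*(-1/4)))) = 97969/((-1216*(-8/11 - 11/4))) = 97969/((-1216*(-153/44))) = 97969/(46512/11) = 97969*(11/46512) = 1077659/46512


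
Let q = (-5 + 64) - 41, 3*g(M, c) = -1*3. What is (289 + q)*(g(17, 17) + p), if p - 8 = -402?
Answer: -121265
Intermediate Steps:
p = -394 (p = 8 - 402 = -394)
g(M, c) = -1 (g(M, c) = (-1*3)/3 = (⅓)*(-3) = -1)
q = 18 (q = 59 - 41 = 18)
(289 + q)*(g(17, 17) + p) = (289 + 18)*(-1 - 394) = 307*(-395) = -121265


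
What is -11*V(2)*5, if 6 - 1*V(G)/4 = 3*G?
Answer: 0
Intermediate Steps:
V(G) = 24 - 12*G
-11*V(2)*5 = -11*(24 - 12*2)*5 = -11*(24 - 24)*5 = -11*0*5 = 0*5 = 0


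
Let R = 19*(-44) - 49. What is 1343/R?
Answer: -1343/885 ≈ -1.5175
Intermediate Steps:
R = -885 (R = -836 - 49 = -885)
1343/R = 1343/(-885) = 1343*(-1/885) = -1343/885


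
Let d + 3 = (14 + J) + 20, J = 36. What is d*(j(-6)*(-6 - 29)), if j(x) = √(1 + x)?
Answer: -2345*I*√5 ≈ -5243.6*I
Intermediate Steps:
d = 67 (d = -3 + ((14 + 36) + 20) = -3 + (50 + 20) = -3 + 70 = 67)
d*(j(-6)*(-6 - 29)) = 67*(√(1 - 6)*(-6 - 29)) = 67*(√(-5)*(-35)) = 67*((I*√5)*(-35)) = 67*(-35*I*√5) = -2345*I*√5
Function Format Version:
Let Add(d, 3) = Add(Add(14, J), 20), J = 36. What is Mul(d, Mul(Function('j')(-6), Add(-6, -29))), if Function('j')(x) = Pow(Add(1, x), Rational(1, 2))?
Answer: Mul(-2345, I, Pow(5, Rational(1, 2))) ≈ Mul(-5243.6, I)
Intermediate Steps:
d = 67 (d = Add(-3, Add(Add(14, 36), 20)) = Add(-3, Add(50, 20)) = Add(-3, 70) = 67)
Mul(d, Mul(Function('j')(-6), Add(-6, -29))) = Mul(67, Mul(Pow(Add(1, -6), Rational(1, 2)), Add(-6, -29))) = Mul(67, Mul(Pow(-5, Rational(1, 2)), -35)) = Mul(67, Mul(Mul(I, Pow(5, Rational(1, 2))), -35)) = Mul(67, Mul(-35, I, Pow(5, Rational(1, 2)))) = Mul(-2345, I, Pow(5, Rational(1, 2)))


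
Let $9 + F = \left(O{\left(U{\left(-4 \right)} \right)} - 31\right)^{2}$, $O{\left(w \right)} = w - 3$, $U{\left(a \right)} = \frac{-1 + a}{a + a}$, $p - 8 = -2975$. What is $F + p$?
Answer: $- \frac{119175}{64} \approx -1862.1$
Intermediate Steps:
$p = -2967$ ($p = 8 - 2975 = -2967$)
$U{\left(a \right)} = \frac{-1 + a}{2 a}$
$O{\left(w \right)} = -3 + w$
$F = \frac{70713}{64}$ ($F = -9 + \left(\left(-3 + \frac{-1 - 4}{2 \left(-4\right)}\right) - 31\right)^{2} = -9 + \left(\left(-3 + \frac{1}{2} \left(- \frac{1}{4}\right) \left(-5\right)\right) - 31\right)^{2} = -9 + \left(\left(-3 + \frac{5}{8}\right) - 31\right)^{2} = -9 + \left(- \frac{19}{8} - 31\right)^{2} = -9 + \left(- \frac{267}{8}\right)^{2} = -9 + \frac{71289}{64} = \frac{70713}{64} \approx 1104.9$)
$F + p = \frac{70713}{64} - 2967 = - \frac{119175}{64}$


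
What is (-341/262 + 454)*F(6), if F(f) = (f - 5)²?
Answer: 118607/262 ≈ 452.70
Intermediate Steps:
F(f) = (-5 + f)²
(-341/262 + 454)*F(6) = (-341/262 + 454)*(-5 + 6)² = (-341*1/262 + 454)*1² = (-341/262 + 454)*1 = (118607/262)*1 = 118607/262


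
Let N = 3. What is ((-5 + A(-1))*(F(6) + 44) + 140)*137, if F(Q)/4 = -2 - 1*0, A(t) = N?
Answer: 9316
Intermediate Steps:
A(t) = 3
F(Q) = -8 (F(Q) = 4*(-2 - 1*0) = 4*(-2 + 0) = 4*(-2) = -8)
((-5 + A(-1))*(F(6) + 44) + 140)*137 = ((-5 + 3)*(-8 + 44) + 140)*137 = (-2*36 + 140)*137 = (-72 + 140)*137 = 68*137 = 9316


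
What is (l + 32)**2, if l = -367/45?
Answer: 1151329/2025 ≈ 568.56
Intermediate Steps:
l = -367/45 (l = -367*1/45 = -367/45 ≈ -8.1555)
(l + 32)**2 = (-367/45 + 32)**2 = (1073/45)**2 = 1151329/2025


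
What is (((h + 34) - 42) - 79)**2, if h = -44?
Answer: 17161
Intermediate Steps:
(((h + 34) - 42) - 79)**2 = (((-44 + 34) - 42) - 79)**2 = ((-10 - 42) - 79)**2 = (-52 - 79)**2 = (-131)**2 = 17161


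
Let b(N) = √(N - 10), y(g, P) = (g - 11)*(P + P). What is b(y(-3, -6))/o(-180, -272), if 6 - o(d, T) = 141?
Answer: -√158/135 ≈ -0.093110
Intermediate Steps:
o(d, T) = -135 (o(d, T) = 6 - 1*141 = 6 - 141 = -135)
y(g, P) = 2*P*(-11 + g) (y(g, P) = (-11 + g)*(2*P) = 2*P*(-11 + g))
b(N) = √(-10 + N)
b(y(-3, -6))/o(-180, -272) = √(-10 + 2*(-6)*(-11 - 3))/(-135) = √(-10 + 2*(-6)*(-14))*(-1/135) = √(-10 + 168)*(-1/135) = √158*(-1/135) = -√158/135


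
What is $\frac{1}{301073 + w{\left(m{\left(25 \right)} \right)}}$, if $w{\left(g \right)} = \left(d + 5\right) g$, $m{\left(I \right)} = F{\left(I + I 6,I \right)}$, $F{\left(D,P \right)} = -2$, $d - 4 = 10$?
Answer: $\frac{1}{301035} \approx 3.3219 \cdot 10^{-6}$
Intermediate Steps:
$d = 14$ ($d = 4 + 10 = 14$)
$m{\left(I \right)} = -2$
$w{\left(g \right)} = 19 g$ ($w{\left(g \right)} = \left(14 + 5\right) g = 19 g$)
$\frac{1}{301073 + w{\left(m{\left(25 \right)} \right)}} = \frac{1}{301073 + 19 \left(-2\right)} = \frac{1}{301073 - 38} = \frac{1}{301035}$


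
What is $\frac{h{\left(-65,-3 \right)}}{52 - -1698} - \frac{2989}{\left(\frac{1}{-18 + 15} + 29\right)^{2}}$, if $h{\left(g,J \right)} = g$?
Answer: $- \frac{4755749}{1294300} \approx -3.6744$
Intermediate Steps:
$\frac{h{\left(-65,-3 \right)}}{52 - -1698} - \frac{2989}{\left(\frac{1}{-18 + 15} + 29\right)^{2}} = - \frac{65}{52 - -1698} - \frac{2989}{\left(\frac{1}{-18 + 15} + 29\right)^{2}} = - \frac{65}{52 + 1698} - \frac{2989}{\left(\frac{1}{-3} + 29\right)^{2}} = - \frac{65}{1750} - \frac{2989}{\left(- \frac{1}{3} + 29\right)^{2}} = \left(-65\right) \frac{1}{1750} - \frac{2989}{\left(\frac{86}{3}\right)^{2}} = - \frac{13}{350} - \frac{2989}{\frac{7396}{9}} = - \frac{13}{350} - \frac{26901}{7396} = - \frac{4755749}{1294300}$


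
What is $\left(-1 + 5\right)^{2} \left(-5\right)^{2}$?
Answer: $400$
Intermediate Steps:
$\left(-1 + 5\right)^{2} \left(-5\right)^{2} = 4^{2} \cdot 25 = 16 \cdot 25 = 400$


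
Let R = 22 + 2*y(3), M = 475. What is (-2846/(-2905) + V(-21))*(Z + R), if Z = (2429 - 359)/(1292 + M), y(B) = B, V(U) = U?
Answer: -52594102/90055 ≈ -584.02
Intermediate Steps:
Z = 690/589 (Z = (2429 - 359)/(1292 + 475) = 2070/1767 = 2070*(1/1767) = 690/589 ≈ 1.1715)
R = 28 (R = 22 + 2*3 = 22 + 6 = 28)
(-2846/(-2905) + V(-21))*(Z + R) = (-2846/(-2905) - 21)*(690/589 + 28) = (-2846*(-1/2905) - 21)*(17182/589) = (2846/2905 - 21)*(17182/589) = -58159/2905*17182/589 = -52594102/90055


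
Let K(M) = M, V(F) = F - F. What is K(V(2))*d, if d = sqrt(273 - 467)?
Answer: 0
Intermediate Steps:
V(F) = 0
d = I*sqrt(194) (d = sqrt(-194) = I*sqrt(194) ≈ 13.928*I)
K(V(2))*d = 0*(I*sqrt(194)) = 0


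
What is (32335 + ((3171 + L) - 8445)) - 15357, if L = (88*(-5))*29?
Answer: -1056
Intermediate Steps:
L = -12760 (L = -440*29 = -12760)
(32335 + ((3171 + L) - 8445)) - 15357 = (32335 + ((3171 - 12760) - 8445)) - 15357 = (32335 + (-9589 - 8445)) - 15357 = (32335 - 18034) - 15357 = 14301 - 15357 = -1056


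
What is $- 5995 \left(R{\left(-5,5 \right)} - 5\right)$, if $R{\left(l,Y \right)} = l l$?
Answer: $-119900$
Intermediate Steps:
$R{\left(l,Y \right)} = l^{2}$
$- 5995 \left(R{\left(-5,5 \right)} - 5\right) = - 5995 \left(\left(-5\right)^{2} - 5\right) = - 5995 \left(25 - 5\right) = \left(-5995\right) 20 = -119900$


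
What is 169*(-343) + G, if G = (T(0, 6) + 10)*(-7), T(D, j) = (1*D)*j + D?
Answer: -58037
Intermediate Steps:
T(D, j) = D + D*j (T(D, j) = D*j + D = D + D*j)
G = -70 (G = (0*(1 + 6) + 10)*(-7) = (0*7 + 10)*(-7) = (0 + 10)*(-7) = 10*(-7) = -70)
169*(-343) + G = 169*(-343) - 70 = -57967 - 70 = -58037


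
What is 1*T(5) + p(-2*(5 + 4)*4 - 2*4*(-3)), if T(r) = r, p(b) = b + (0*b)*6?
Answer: -43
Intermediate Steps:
p(b) = b (p(b) = b + 0*6 = b + 0 = b)
1*T(5) + p(-2*(5 + 4)*4 - 2*4*(-3)) = 1*5 + (-2*(5 + 4)*4 - 2*4*(-3)) = 5 + (-18*4 - 8*(-3)) = 5 + (-2*36 + 24) = 5 + (-72 + 24) = 5 - 48 = -43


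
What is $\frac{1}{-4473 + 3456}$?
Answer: $- \frac{1}{1017} \approx -0.00098328$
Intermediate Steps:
$\frac{1}{-4473 + 3456} = \frac{1}{-1017} = - \frac{1}{1017}$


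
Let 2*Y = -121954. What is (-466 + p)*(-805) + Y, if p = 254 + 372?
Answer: -189777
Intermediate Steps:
p = 626
Y = -60977 (Y = (½)*(-121954) = -60977)
(-466 + p)*(-805) + Y = (-466 + 626)*(-805) - 60977 = 160*(-805) - 60977 = -128800 - 60977 = -189777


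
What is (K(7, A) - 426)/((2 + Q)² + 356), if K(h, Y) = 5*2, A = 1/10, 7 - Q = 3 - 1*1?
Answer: -416/405 ≈ -1.0272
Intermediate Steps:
Q = 5 (Q = 7 - (3 - 1*1) = 7 - (3 - 1) = 7 - 1*2 = 7 - 2 = 5)
A = ⅒ ≈ 0.10000
K(h, Y) = 10
(K(7, A) - 426)/((2 + Q)² + 356) = (10 - 426)/((2 + 5)² + 356) = -416/(7² + 356) = -416/(49 + 356) = -416/405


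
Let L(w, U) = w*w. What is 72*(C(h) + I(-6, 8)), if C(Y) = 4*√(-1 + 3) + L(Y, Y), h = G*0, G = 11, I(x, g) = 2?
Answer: 144 + 288*√2 ≈ 551.29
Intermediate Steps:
L(w, U) = w²
h = 0 (h = 11*0 = 0)
C(Y) = Y² + 4*√2 (C(Y) = 4*√(-1 + 3) + Y² = 4*√2 + Y² = Y² + 4*√2)
72*(C(h) + I(-6, 8)) = 72*((0² + 4*√2) + 2) = 72*((0 + 4*√2) + 2) = 72*(4*√2 + 2) = 72*(2 + 4*√2) = 144 + 288*√2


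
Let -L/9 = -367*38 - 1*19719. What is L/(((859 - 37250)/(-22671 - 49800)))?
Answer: 21957625935/36391 ≈ 6.0338e+5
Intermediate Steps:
L = 302985 (L = -9*(-367*38 - 1*19719) = -9*(-13946 - 19719) = -9*(-33665) = 302985)
L/(((859 - 37250)/(-22671 - 49800))) = 302985/(((859 - 37250)/(-22671 - 49800))) = 302985/((-36391/(-72471))) = 302985/((-36391*(-1/72471))) = 302985/(36391/72471) = 302985*(72471/36391) = 21957625935/36391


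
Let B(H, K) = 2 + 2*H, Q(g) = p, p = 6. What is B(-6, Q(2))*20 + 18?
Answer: -182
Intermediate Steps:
Q(g) = 6
B(-6, Q(2))*20 + 18 = (2 + 2*(-6))*20 + 18 = (2 - 12)*20 + 18 = -10*20 + 18 = -200 + 18 = -182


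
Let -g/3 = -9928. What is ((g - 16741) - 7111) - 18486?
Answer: -12554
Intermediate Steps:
g = 29784 (g = -3*(-9928) = 29784)
((g - 16741) - 7111) - 18486 = ((29784 - 16741) - 7111) - 18486 = (13043 - 7111) - 18486 = 5932 - 18486 = -12554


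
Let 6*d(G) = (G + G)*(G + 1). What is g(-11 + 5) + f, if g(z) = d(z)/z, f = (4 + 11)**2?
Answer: 670/3 ≈ 223.33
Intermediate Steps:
d(G) = G*(1 + G)/3 (d(G) = ((G + G)*(G + 1))/6 = ((2*G)*(1 + G))/6 = (2*G*(1 + G))/6 = G*(1 + G)/3)
f = 225 (f = 15**2 = 225)
g(z) = 1/3 + z/3 (g(z) = (z*(1 + z)/3)/z = 1/3 + z/3)
g(-11 + 5) + f = (1/3 + (-11 + 5)/3) + 225 = (1/3 + (1/3)*(-6)) + 225 = (1/3 - 2) + 225 = -5/3 + 225 = 670/3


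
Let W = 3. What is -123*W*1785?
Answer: -658665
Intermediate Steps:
-123*W*1785 = -369*1785 = -123*5355 = -658665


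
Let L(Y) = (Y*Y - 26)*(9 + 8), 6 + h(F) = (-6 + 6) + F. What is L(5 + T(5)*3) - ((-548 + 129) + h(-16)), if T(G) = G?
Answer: 6799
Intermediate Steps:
h(F) = -6 + F (h(F) = -6 + ((-6 + 6) + F) = -6 + (0 + F) = -6 + F)
L(Y) = -442 + 17*Y² (L(Y) = (Y² - 26)*17 = (-26 + Y²)*17 = -442 + 17*Y²)
L(5 + T(5)*3) - ((-548 + 129) + h(-16)) = (-442 + 17*(5 + 5*3)²) - ((-548 + 129) + (-6 - 16)) = (-442 + 17*(5 + 15)²) - (-419 - 22) = (-442 + 17*20²) - 1*(-441) = (-442 + 17*400) + 441 = (-442 + 6800) + 441 = 6358 + 441 = 6799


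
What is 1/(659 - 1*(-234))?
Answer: 1/893 ≈ 0.0011198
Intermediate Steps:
1/(659 - 1*(-234)) = 1/(659 + 234) = 1/893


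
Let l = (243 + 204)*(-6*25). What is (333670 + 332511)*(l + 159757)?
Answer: 61759641967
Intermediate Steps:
l = -67050 (l = 447*(-150) = -67050)
(333670 + 332511)*(l + 159757) = (333670 + 332511)*(-67050 + 159757) = 666181*92707 = 61759641967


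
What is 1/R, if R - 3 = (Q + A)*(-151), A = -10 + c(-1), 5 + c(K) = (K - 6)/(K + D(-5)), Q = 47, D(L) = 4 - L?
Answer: -8/37575 ≈ -0.00021291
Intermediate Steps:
c(K) = -5 + (-6 + K)/(9 + K) (c(K) = -5 + (K - 6)/(K + (4 - 1*(-5))) = -5 + (-6 + K)/(K + (4 + 5)) = -5 + (-6 + K)/(K + 9) = -5 + (-6 + K)/(9 + K))
A = -127/8 (A = -10 + (-51 - 4*(-1))/(9 - 1) = -10 + (-51 + 4)/8 = -10 + (1/8)*(-47) = -10 - 47/8 = -127/8 ≈ -15.875)
R = -37575/8 (R = 3 + (47 - 127/8)*(-151) = 3 + (249/8)*(-151) = 3 - 37599/8 = -37575/8 ≈ -4696.9)
1/R = 1/(-37575/8) = -8/37575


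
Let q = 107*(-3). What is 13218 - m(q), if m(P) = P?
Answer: 13539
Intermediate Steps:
q = -321
13218 - m(q) = 13218 - 1*(-321) = 13218 + 321 = 13539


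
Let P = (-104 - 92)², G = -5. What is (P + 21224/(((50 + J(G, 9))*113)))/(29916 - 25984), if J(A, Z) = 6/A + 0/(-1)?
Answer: 132414009/13551638 ≈ 9.7711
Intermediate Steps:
J(A, Z) = 6/A (J(A, Z) = 6/A + 0*(-1) = 6/A + 0 = 6/A)
P = 38416 (P = (-196)² = 38416)
(P + 21224/(((50 + J(G, 9))*113)))/(29916 - 25984) = (38416 + 21224/(((50 + 6/(-5))*113)))/(29916 - 25984) = (38416 + 21224/(((50 + 6*(-⅕))*113)))/3932 = (38416 + 21224/(((50 - 6/5)*113)))*(1/3932) = (38416 + 21224/(((244/5)*113)))*(1/3932) = (38416 + 21224/(27572/5))*(1/3932) = (38416 + 21224*(5/27572))*(1/3932) = (38416 + 26530/6893)*(1/3932) = (264828018/6893)*(1/3932) = 132414009/13551638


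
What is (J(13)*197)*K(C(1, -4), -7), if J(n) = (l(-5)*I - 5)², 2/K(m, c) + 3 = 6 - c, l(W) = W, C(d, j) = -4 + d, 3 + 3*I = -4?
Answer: 15760/9 ≈ 1751.1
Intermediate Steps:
I = -7/3 (I = -1 + (⅓)*(-4) = -1 - 4/3 = -7/3 ≈ -2.3333)
K(m, c) = 2/(3 - c) (K(m, c) = 2/(-3 + (6 - c)) = 2/(3 - c))
J(n) = 400/9 (J(n) = (-5*(-7/3) - 5)² = (35/3 - 5)² = (20/3)² = 400/9)
(J(13)*197)*K(C(1, -4), -7) = ((400/9)*197)*(-2/(-3 - 7)) = 78800*(-2/(-10))/9 = 78800*(-2*(-⅒))/9 = (78800/9)*(⅕) = 15760/9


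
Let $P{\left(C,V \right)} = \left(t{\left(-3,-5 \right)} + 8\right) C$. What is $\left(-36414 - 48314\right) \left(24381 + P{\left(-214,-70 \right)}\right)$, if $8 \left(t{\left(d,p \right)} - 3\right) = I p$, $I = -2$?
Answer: $-1843638916$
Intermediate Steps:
$t{\left(d,p \right)} = 3 - \frac{p}{4}$ ($t{\left(d,p \right)} = 3 + \frac{\left(-2\right) p}{8} = 3 - \frac{p}{4}$)
$P{\left(C,V \right)} = \frac{49 C}{4}$ ($P{\left(C,V \right)} = \left(\left(3 - - \frac{5}{4}\right) + 8\right) C = \left(\left(3 + \frac{5}{4}\right) + 8\right) C = \left(\frac{17}{4} + 8\right) C = \frac{49 C}{4}$)
$\left(-36414 - 48314\right) \left(24381 + P{\left(-214,-70 \right)}\right) = \left(-36414 - 48314\right) \left(24381 + \frac{49}{4} \left(-214\right)\right) = - 84728 \left(24381 - \frac{5243}{2}\right) = \left(-84728\right) \frac{43519}{2} = -1843638916$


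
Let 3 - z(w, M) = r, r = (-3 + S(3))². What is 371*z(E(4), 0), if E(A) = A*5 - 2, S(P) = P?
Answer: 1113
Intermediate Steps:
E(A) = -2 + 5*A (E(A) = 5*A - 2 = -2 + 5*A)
r = 0 (r = (-3 + 3)² = 0² = 0)
z(w, M) = 3 (z(w, M) = 3 - 1*0 = 3 + 0 = 3)
371*z(E(4), 0) = 371*3 = 1113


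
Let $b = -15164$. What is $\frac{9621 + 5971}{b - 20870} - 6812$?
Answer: $- \frac{122739600}{18017} \approx -6812.4$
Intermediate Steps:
$\frac{9621 + 5971}{b - 20870} - 6812 = \frac{9621 + 5971}{-15164 - 20870} - 6812 = \frac{15592}{-15164 - 20870} - 6812 = \frac{15592}{-36034} - 6812 = 15592 \left(- \frac{1}{36034}\right) - 6812 = - \frac{7796}{18017} - 6812 = - \frac{122739600}{18017}$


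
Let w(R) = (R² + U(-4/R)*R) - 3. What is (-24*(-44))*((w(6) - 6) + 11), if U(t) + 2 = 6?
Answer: 65472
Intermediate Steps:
U(t) = 4 (U(t) = -2 + 6 = 4)
w(R) = -3 + R² + 4*R (w(R) = (R² + 4*R) - 3 = -3 + R² + 4*R)
(-24*(-44))*((w(6) - 6) + 11) = (-24*(-44))*(((-3 + 6² + 4*6) - 6) + 11) = 1056*(((-3 + 36 + 24) - 6) + 11) = 1056*((57 - 6) + 11) = 1056*(51 + 11) = 1056*62 = 65472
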